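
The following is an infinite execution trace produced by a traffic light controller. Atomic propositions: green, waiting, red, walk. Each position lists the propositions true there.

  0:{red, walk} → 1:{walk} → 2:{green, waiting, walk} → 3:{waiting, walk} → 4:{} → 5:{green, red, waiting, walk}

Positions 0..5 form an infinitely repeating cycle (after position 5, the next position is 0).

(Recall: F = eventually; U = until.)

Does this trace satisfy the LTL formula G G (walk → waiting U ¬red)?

G (walk → waiting U ¬red) must hold at every position from 0 onward. It fails at position 0, so G G (walk → waiting U ¬red) is false.

No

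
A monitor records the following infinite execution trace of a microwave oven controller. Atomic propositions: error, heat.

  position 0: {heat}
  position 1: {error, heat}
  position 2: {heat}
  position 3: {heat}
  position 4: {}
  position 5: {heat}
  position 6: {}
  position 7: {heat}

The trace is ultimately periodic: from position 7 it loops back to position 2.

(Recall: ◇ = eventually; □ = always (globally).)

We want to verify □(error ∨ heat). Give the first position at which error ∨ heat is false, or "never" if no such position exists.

4

Check error ∨ heat at each position in order: 0 ✓, 1 ✓, 2 ✓, 3 ✓.
At position 4 the labels are {}, so error ∨ heat is false there. This is the first violation.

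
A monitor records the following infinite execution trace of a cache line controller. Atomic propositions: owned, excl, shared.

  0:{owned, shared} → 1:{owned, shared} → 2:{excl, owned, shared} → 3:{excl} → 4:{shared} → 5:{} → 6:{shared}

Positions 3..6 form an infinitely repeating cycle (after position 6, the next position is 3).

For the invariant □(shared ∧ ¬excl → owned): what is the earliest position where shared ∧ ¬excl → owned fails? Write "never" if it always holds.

4

Check shared ∧ ¬excl → owned at each position in order: 0 ✓, 1 ✓, 2 ✓, 3 ✓.
At position 4 the labels are {shared}, so shared ∧ ¬excl → owned is false there. This is the first violation.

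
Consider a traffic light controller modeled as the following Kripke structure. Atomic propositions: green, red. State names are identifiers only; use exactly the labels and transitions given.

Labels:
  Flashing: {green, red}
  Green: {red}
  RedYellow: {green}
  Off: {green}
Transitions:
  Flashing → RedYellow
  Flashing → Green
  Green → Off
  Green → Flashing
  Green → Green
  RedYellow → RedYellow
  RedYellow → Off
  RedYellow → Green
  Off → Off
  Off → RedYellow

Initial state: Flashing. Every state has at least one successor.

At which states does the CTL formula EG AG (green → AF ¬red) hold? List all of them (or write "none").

none

States satisfying AG (green → AF ¬red): ∅.
States satisfying EG AG (green → AF ¬red): ∅.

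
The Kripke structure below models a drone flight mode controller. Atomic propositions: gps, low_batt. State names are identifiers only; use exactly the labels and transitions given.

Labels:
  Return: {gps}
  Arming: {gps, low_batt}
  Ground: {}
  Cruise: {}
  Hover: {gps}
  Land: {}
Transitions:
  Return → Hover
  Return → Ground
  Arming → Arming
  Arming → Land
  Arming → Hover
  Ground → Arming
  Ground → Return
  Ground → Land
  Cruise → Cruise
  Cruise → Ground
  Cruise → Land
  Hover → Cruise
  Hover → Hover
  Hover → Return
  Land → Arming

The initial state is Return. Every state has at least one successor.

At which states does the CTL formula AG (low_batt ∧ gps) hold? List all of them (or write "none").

none

States satisfying low_batt ∧ gps: {Arming}.
States satisfying AG (low_batt ∧ gps): ∅.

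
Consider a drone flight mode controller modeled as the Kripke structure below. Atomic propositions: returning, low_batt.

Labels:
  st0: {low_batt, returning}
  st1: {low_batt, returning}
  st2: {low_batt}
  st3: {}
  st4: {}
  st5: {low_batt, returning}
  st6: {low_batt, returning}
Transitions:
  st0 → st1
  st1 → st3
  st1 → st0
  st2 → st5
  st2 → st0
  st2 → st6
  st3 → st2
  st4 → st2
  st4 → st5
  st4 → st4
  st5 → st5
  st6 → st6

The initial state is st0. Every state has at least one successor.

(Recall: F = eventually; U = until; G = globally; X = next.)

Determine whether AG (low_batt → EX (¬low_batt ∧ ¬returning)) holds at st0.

Does not hold

States satisfying low_batt → EX (¬low_batt ∧ ¬returning): {st1, st3, st4}.
States satisfying AG (low_batt → EX (¬low_batt ∧ ¬returning)): ∅.
st0 is reachable from st0 and violates low_batt → EX (¬low_batt ∧ ¬returning), so AG fails at st0.
st0 ∉ Sat(AG (low_batt → EX (¬low_batt ∧ ¬returning))).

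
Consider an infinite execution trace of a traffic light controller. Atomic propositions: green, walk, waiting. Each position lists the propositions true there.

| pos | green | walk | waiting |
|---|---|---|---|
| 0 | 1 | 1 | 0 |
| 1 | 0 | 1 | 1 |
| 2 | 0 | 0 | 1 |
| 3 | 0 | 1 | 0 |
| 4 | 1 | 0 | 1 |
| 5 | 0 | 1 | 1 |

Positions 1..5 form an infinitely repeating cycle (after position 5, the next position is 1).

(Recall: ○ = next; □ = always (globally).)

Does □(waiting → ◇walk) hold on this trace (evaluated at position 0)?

Holds

waiting → ◇walk holds at every position 0..5, and those are all positions ever visited, so □(waiting → ◇walk) holds.
Positions where waiting holds: 1, 2, 4, 5.
Check ◇walk at each: 1→ok, 2→ok, 4→ok, 5→ok.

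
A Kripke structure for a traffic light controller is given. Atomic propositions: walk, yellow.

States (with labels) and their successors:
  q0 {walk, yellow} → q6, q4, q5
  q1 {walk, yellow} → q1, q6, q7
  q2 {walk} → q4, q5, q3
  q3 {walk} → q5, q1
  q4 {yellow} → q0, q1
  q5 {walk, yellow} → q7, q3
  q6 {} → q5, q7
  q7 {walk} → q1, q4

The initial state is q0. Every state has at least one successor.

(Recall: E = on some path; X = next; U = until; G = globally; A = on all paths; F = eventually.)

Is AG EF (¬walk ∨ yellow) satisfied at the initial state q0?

States satisfying EF (¬walk ∨ yellow): {q0, q1, q2, q3, q4, q5, q6, q7}.
States satisfying AG EF (¬walk ∨ yellow): {q0, q1, q2, q3, q4, q5, q6, q7}.
Every state reachable from q0 satisfies EF (¬walk ∨ yellow).
q0 ∈ Sat(AG EF (¬walk ∨ yellow)).

Yes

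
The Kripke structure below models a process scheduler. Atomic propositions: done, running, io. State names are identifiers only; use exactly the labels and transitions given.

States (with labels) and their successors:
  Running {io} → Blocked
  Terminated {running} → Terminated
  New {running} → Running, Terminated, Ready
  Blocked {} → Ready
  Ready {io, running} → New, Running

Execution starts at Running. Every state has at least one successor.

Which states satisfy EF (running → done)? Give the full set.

States satisfying running → done: {Running, Blocked}.
States satisfying EF (running → done): {Running, New, Blocked, Ready}.

{Running, New, Blocked, Ready}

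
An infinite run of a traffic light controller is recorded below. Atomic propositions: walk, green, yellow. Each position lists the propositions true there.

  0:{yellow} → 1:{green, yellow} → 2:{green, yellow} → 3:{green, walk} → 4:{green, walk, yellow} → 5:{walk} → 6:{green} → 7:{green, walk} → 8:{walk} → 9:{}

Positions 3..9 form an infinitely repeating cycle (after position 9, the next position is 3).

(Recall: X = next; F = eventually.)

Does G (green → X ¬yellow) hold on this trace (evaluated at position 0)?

Does not hold

green → X ¬yellow must hold at every position from 0 onward. It fails at position 1, so G (green → X ¬yellow) is false.
Positions where green holds: 1, 2, 3, 4, 6, 7.
Check X ¬yellow at each: 1→fails, 2→ok, 3→fails, 4→ok, 6→ok, 7→ok.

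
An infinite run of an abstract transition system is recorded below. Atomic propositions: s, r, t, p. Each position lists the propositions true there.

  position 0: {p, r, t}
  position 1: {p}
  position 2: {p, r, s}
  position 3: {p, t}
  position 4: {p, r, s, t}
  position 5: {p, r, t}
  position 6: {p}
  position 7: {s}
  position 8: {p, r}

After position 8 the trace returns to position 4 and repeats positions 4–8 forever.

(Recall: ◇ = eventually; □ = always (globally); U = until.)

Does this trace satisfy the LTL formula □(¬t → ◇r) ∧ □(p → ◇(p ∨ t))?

¬t → ◇r holds at every position 0..8, and those are all positions ever visited, so □(¬t → ◇r) holds.
Positions where ¬t holds: 1, 2, 6, 7, 8.
Check ◇r at each: 1→ok, 2→ok, 6→ok, 7→ok, 8→ok.
p → ◇(p ∨ t) holds at every position 0..8, and those are all positions ever visited, so □(p → ◇(p ∨ t)) holds.
Positions where p holds: 0, 1, 2, 3, 4, 5, 6, 8.
Check ◇(p ∨ t) at each: 0→ok, 1→ok, 2→ok, 3→ok, 4→ok, 5→ok, 6→ok, 8→ok.
At position 0: □(¬t → ◇r) is true; □(p → ◇(p ∨ t)) is true; so □(¬t → ◇r) ∧ □(p → ◇(p ∨ t)) is true.

Yes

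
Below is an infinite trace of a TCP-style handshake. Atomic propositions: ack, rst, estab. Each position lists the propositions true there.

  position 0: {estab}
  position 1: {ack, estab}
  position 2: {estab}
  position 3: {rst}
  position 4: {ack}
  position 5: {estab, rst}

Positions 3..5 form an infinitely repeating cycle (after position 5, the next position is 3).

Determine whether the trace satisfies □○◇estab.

○◇estab holds at every position 0..5, and those are all positions ever visited, so □○◇estab holds.

Satisfied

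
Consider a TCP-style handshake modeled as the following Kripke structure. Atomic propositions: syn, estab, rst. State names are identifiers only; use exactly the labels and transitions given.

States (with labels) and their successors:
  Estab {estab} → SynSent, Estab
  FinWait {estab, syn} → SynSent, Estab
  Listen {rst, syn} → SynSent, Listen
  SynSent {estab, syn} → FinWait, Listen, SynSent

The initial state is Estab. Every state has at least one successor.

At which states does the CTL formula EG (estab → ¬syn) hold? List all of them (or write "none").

{Estab, Listen}

States satisfying estab → ¬syn: {Estab, Listen}.
States satisfying EG (estab → ¬syn): {Estab, Listen}.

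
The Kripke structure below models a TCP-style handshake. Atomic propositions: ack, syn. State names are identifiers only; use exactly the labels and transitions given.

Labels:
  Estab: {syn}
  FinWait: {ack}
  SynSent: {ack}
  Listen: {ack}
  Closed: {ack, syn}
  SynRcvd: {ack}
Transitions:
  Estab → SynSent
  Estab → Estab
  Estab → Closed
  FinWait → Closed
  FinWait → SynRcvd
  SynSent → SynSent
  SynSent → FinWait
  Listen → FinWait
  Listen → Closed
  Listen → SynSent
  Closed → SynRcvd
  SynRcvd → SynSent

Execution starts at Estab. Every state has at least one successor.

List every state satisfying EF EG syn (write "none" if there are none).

{Estab}

States satisfying EG syn: {Estab}.
States satisfying EF EG syn: {Estab}.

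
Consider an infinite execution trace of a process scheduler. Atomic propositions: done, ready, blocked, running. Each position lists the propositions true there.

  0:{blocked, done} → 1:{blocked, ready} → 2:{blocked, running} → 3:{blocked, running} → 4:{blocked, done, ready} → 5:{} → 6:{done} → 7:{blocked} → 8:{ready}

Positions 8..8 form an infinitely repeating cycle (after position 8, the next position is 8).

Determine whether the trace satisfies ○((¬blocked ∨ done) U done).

Does not hold

The position after 0 is 1; (¬blocked ∨ done) U done is false there.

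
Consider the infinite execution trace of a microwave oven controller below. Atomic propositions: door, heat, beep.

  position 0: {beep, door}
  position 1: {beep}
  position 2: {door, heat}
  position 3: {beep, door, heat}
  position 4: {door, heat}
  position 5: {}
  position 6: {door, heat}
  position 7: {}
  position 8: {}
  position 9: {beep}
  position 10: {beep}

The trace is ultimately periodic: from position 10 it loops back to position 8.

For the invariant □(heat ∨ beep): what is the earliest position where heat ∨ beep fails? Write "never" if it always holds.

5

Check heat ∨ beep at each position in order: 0 ✓, 1 ✓, 2 ✓, 3 ✓, 4 ✓.
At position 5 the labels are {}, so heat ∨ beep is false there. This is the first violation.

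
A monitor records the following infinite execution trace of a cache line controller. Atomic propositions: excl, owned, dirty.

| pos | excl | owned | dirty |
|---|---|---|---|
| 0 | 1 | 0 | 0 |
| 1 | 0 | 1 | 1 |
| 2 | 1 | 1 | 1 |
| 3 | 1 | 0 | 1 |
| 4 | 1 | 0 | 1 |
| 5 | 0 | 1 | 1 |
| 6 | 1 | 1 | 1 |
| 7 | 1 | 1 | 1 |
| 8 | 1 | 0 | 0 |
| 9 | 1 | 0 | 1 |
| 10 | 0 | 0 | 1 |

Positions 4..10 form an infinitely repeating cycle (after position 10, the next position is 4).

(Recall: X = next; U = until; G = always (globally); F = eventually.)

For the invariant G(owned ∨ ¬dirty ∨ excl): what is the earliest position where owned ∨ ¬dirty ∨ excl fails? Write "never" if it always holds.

Check owned ∨ ¬dirty ∨ excl at each position in order: 0 ✓, 1 ✓, 2 ✓, 3 ✓, 4 ✓, 5 ✓, 6 ✓, 7 ✓, 8 ✓, 9 ✓.
At position 10 the labels are {dirty}, so owned ∨ ¬dirty ∨ excl is false there. This is the first violation.

10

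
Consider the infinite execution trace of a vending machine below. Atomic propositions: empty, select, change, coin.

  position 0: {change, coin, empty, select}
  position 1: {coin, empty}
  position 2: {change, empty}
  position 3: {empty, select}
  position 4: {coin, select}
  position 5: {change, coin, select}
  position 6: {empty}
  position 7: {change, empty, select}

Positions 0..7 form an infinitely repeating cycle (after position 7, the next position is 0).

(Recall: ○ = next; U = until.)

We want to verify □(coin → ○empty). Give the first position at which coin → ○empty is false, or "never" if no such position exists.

4

Check coin → ○empty at each position in order: 0 ✓, 1 ✓, 2 ✓, 3 ✓.
At position 4 the labels are {coin, select} and the next position 5 has {change, coin, select}, so coin → ○empty is false there. This is the first violation.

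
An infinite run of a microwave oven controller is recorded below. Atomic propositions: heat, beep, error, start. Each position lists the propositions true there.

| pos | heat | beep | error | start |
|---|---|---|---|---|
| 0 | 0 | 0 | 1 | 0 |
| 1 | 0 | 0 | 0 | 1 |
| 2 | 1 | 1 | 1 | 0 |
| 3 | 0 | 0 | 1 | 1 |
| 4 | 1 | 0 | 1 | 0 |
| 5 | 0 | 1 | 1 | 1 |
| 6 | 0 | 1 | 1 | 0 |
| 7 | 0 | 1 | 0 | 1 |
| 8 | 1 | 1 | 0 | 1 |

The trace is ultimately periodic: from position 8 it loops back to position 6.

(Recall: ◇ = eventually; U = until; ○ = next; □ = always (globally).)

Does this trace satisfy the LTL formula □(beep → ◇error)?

Yes

beep → ◇error holds at every position 0..8, and those are all positions ever visited, so □(beep → ◇error) holds.
Positions where beep holds: 2, 5, 6, 7, 8.
Check ◇error at each: 2→ok, 5→ok, 6→ok, 7→ok, 8→ok.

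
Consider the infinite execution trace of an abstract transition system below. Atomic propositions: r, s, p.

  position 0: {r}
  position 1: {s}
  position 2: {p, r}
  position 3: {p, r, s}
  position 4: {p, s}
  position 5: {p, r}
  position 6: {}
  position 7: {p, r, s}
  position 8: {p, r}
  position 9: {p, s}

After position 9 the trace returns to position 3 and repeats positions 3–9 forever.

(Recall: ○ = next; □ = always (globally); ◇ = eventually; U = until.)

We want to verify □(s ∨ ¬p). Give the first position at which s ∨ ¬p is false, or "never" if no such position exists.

Check s ∨ ¬p at each position in order: 0 ✓, 1 ✓.
At position 2 the labels are {p, r}, so s ∨ ¬p is false there. This is the first violation.

2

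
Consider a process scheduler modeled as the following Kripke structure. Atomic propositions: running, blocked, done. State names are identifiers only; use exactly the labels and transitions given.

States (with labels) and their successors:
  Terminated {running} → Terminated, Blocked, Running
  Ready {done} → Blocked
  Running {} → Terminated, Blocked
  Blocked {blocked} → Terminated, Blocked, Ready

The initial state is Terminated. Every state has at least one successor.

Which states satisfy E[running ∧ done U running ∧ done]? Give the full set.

none

States satisfying running ∧ done: ∅.
States satisfying E[running ∧ done U running ∧ done]: ∅.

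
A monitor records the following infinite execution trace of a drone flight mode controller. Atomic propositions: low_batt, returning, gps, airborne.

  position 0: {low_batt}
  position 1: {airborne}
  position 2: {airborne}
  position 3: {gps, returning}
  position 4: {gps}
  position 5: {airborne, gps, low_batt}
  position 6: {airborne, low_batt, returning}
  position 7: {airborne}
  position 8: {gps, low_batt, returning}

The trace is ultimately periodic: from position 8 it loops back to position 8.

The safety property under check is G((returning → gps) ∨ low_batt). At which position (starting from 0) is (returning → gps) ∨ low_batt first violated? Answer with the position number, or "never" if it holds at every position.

(returning → gps) ∨ low_batt holds at every position 0..8, and those are all the positions the trace ever visits, so the invariant G((returning → gps) ∨ low_batt) is never violated.

never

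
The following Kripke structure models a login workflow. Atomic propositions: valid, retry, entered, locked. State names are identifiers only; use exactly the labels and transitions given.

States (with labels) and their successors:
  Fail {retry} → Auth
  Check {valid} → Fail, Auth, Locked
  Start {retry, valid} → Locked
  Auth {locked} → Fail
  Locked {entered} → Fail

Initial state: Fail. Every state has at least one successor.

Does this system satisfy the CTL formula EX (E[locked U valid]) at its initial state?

States satisfying E[locked U valid]: {Check, Start}.
States satisfying EX (E[locked U valid]): ∅.
No suitable path/successor from Fail witnesses the formula.
Fail ∉ Sat(EX (E[locked U valid])).

No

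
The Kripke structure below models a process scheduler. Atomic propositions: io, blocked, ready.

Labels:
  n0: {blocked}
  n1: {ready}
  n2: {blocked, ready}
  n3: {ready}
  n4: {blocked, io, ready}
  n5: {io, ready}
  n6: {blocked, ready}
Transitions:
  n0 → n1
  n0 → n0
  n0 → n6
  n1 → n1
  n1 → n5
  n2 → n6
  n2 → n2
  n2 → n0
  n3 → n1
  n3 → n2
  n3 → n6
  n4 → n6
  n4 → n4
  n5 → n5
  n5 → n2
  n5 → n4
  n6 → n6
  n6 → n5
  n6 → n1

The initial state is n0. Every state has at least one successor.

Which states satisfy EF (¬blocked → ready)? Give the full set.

States satisfying ¬blocked → ready: {n0, n1, n2, n3, n4, n5, n6}.
States satisfying EF (¬blocked → ready): {n0, n1, n2, n3, n4, n5, n6}.

{n0, n1, n2, n3, n4, n5, n6}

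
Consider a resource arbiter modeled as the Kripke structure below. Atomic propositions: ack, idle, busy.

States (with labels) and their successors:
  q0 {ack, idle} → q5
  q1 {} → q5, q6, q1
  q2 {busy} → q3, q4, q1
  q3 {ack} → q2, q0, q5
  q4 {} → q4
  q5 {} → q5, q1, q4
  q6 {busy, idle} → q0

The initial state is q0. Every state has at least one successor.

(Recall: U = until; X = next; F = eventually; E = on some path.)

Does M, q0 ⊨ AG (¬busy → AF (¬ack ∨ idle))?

Yes

States satisfying ¬busy → AF (¬ack ∨ idle): {q0, q1, q2, q3, q4, q5, q6}.
States satisfying AG (¬busy → AF (¬ack ∨ idle)): {q0, q1, q2, q3, q4, q5, q6}.
Every state reachable from q0 satisfies ¬busy → AF (¬ack ∨ idle).
q0 ∈ Sat(AG (¬busy → AF (¬ack ∨ idle))).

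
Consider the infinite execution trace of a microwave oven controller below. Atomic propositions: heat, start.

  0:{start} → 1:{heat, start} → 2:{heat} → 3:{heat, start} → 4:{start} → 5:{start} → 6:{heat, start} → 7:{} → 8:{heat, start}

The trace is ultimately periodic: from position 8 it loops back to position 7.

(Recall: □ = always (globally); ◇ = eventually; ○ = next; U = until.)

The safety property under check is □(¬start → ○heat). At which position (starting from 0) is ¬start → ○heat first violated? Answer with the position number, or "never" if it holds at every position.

¬start → ○heat holds at every position 0..8, and those are all the positions the trace ever visits, so the invariant □(¬start → ○heat) is never violated.

never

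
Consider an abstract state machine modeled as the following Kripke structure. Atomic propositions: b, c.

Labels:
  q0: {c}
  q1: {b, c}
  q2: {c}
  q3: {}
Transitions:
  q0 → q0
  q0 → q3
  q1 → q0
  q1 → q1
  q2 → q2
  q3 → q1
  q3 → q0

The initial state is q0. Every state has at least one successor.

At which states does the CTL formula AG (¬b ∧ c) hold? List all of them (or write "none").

States satisfying ¬b ∧ c: {q0, q2}.
States satisfying AG (¬b ∧ c): {q2}.

{q2}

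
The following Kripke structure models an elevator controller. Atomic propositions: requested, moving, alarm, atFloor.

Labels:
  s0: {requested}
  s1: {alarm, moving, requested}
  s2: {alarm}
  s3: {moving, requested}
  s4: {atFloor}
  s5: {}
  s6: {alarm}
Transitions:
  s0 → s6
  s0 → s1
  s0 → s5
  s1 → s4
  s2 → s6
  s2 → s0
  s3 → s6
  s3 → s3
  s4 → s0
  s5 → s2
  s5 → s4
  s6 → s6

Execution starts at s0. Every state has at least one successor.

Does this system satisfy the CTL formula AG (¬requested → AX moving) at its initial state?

No

States satisfying ¬requested → AX moving: {s0, s1, s3}.
States satisfying AG (¬requested → AX moving): ∅.
s2 is reachable from s0 and violates ¬requested → AX moving, so AG fails at s0.
s0 ∉ Sat(AG (¬requested → AX moving)).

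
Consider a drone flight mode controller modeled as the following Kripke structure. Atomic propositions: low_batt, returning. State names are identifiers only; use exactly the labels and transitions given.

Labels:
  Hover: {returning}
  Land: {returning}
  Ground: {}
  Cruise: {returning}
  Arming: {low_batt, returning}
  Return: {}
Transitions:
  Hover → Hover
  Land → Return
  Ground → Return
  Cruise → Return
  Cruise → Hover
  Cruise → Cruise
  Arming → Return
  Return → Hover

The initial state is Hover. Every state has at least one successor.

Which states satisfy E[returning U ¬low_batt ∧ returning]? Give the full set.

States satisfying returning: {Hover, Land, Cruise, Arming}.
States satisfying ¬low_batt ∧ returning: {Hover, Land, Cruise}.
States satisfying E[returning U ¬low_batt ∧ returning]: {Hover, Land, Cruise}.

{Hover, Land, Cruise}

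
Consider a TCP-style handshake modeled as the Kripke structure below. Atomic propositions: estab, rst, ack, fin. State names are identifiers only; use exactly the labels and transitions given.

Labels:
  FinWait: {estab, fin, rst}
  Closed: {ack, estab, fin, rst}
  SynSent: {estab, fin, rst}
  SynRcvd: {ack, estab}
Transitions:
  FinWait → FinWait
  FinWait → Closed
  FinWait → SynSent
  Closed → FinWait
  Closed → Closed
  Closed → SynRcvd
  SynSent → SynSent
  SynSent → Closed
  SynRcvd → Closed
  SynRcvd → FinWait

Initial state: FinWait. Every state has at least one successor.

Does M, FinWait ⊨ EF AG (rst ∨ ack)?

Holds

States satisfying AG (rst ∨ ack): {FinWait, Closed, SynSent, SynRcvd}.
States satisfying EF AG (rst ∨ ack): {FinWait, Closed, SynSent, SynRcvd}.
Some path from FinWait reaches a state where AG (rst ∨ ack) holds.
FinWait ∈ Sat(EF AG (rst ∨ ack)).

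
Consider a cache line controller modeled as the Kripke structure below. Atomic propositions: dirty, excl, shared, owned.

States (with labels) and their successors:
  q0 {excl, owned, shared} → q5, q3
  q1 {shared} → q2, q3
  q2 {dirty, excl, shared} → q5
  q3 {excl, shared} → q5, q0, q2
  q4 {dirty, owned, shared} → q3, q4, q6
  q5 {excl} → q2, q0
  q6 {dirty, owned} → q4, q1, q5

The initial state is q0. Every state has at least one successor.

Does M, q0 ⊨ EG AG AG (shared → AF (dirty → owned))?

States satisfying AG AG (shared → AF (dirty → owned)): {q0, q1, q2, q3, q4, q5, q6}.
States satisfying EG AG AG (shared → AF (dirty → owned)): {q0, q1, q2, q3, q4, q5, q6}.
q0 ∈ Sat(EG AG AG (shared → AF (dirty → owned))).

Holds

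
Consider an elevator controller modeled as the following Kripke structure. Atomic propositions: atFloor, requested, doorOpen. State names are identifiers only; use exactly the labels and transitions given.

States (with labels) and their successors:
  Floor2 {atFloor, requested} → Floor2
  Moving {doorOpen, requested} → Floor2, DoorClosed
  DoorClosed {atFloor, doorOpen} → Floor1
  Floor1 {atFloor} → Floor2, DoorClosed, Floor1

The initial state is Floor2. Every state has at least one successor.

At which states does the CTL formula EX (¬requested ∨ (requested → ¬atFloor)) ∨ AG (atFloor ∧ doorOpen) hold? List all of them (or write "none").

{Moving, DoorClosed, Floor1}

States satisfying ¬requested ∨ (requested → ¬atFloor): {Moving, DoorClosed, Floor1}.
States satisfying EX (¬requested ∨ (requested → ¬atFloor)): {Moving, DoorClosed, Floor1}.
States satisfying atFloor ∧ doorOpen: {DoorClosed}.
States satisfying AG (atFloor ∧ doorOpen): ∅.
States satisfying EX (¬requested ∨ (requested → ¬atFloor)) ∨ AG (atFloor ∧ doorOpen): {Moving, DoorClosed, Floor1}.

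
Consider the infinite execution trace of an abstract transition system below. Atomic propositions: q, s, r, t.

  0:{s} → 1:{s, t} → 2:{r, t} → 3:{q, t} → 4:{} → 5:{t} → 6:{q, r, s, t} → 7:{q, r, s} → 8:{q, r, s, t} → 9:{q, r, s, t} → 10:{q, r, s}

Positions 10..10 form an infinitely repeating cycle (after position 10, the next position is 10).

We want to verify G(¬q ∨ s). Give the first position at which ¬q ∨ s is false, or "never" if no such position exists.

Check ¬q ∨ s at each position in order: 0 ✓, 1 ✓, 2 ✓.
At position 3 the labels are {q, t}, so ¬q ∨ s is false there. This is the first violation.

3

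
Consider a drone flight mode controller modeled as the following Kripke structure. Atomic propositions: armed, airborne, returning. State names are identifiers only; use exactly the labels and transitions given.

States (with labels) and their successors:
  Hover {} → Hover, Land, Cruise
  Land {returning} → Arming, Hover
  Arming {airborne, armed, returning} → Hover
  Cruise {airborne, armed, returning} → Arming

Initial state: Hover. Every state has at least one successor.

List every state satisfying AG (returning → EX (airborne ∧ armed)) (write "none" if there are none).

States satisfying returning → EX (airborne ∧ armed): {Hover, Land, Cruise}.
States satisfying AG (returning → EX (airborne ∧ armed)): ∅.

none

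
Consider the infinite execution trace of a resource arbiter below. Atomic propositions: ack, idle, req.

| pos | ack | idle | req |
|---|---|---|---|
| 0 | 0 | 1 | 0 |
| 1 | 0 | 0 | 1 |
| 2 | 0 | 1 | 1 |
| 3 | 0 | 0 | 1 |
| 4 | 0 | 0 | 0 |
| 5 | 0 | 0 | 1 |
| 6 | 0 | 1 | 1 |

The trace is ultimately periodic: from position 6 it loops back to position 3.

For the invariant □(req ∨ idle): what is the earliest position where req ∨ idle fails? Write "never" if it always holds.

4

Check req ∨ idle at each position in order: 0 ✓, 1 ✓, 2 ✓, 3 ✓.
At position 4 the labels are {}, so req ∨ idle is false there. This is the first violation.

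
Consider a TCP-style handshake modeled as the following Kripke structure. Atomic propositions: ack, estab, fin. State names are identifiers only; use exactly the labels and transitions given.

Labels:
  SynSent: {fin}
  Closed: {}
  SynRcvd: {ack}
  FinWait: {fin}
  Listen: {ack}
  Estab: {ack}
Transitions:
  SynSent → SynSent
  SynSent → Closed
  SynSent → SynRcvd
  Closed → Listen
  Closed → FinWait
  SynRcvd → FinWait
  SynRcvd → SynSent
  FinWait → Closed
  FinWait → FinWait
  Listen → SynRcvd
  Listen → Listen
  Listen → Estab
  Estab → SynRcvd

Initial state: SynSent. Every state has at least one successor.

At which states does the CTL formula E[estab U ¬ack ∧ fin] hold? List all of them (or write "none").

States satisfying estab: ∅.
States satisfying ¬ack ∧ fin: {SynSent, FinWait}.
States satisfying E[estab U ¬ack ∧ fin]: {SynSent, FinWait}.

{SynSent, FinWait}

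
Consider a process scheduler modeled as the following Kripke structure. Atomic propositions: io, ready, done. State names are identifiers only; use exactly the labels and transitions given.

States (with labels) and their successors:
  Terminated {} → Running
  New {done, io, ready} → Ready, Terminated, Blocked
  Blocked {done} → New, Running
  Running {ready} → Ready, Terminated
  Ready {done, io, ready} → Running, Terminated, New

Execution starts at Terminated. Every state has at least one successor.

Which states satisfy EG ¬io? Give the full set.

{Terminated, Blocked, Running}

States satisfying ¬io: {Terminated, Blocked, Running}.
States satisfying EG ¬io: {Terminated, Blocked, Running}.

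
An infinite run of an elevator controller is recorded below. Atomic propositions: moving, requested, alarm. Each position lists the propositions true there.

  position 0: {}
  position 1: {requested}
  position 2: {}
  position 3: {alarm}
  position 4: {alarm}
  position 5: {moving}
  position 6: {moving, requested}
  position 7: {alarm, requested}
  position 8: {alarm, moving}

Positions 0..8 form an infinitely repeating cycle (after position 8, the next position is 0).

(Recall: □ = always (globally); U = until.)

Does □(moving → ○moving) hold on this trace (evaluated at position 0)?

Does not hold

moving → ○moving must hold at every position from 0 onward. It fails at position 6, so □(moving → ○moving) is false.
Positions where moving holds: 5, 6, 8.
Check ○moving at each: 5→ok, 6→fails, 8→fails.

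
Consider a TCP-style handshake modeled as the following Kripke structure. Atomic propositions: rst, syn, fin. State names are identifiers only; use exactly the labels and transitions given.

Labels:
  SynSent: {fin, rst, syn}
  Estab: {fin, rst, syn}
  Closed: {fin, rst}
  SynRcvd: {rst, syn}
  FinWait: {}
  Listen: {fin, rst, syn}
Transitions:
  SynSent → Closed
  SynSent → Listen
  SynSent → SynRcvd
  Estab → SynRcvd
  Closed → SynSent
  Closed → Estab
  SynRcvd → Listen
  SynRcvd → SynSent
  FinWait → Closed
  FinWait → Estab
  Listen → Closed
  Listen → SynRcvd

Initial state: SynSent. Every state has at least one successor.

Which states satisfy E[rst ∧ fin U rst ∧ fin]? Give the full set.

{SynSent, Estab, Closed, Listen}

States satisfying rst ∧ fin: {SynSent, Estab, Closed, Listen}.
States satisfying E[rst ∧ fin U rst ∧ fin]: {SynSent, Estab, Closed, Listen}.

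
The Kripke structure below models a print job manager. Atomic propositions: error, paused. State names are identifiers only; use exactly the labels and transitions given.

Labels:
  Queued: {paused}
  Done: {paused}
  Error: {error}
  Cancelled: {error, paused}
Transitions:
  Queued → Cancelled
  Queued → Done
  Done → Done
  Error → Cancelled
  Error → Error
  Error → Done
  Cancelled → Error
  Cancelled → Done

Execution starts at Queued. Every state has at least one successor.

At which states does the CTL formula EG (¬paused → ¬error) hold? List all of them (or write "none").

States satisfying ¬paused → ¬error: {Queued, Done, Cancelled}.
States satisfying EG (¬paused → ¬error): {Queued, Done, Cancelled}.

{Queued, Done, Cancelled}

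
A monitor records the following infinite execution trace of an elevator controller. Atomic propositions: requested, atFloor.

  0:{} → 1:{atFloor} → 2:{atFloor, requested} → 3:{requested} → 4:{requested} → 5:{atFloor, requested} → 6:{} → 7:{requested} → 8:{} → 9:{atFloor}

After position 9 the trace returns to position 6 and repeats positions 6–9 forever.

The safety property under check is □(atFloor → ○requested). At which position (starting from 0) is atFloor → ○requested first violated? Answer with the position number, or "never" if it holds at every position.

5

Check atFloor → ○requested at each position in order: 0 ✓, 1 ✓, 2 ✓, 3 ✓, 4 ✓.
At position 5 the labels are {atFloor, requested} and the next position 6 has {}, so atFloor → ○requested is false there. This is the first violation.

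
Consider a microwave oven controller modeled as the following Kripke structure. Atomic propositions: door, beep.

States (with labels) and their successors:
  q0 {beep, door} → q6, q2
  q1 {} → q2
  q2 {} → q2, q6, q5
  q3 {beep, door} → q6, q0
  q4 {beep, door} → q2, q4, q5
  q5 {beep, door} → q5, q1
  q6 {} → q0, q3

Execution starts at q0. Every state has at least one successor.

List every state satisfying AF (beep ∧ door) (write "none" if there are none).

{q0, q3, q4, q5, q6}

States satisfying beep ∧ door: {q0, q3, q4, q5}.
States satisfying AF (beep ∧ door): {q0, q3, q4, q5, q6}.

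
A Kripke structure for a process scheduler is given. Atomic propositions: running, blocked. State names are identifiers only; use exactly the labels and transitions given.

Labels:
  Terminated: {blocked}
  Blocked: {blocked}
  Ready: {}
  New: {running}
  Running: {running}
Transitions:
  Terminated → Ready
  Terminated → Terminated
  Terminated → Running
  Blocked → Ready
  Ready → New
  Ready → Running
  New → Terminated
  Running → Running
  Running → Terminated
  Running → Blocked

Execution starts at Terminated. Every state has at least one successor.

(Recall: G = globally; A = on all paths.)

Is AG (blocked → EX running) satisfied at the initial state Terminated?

States satisfying blocked → EX running: {Terminated, Ready, New, Running}.
States satisfying AG (blocked → EX running): ∅.
Blocked is reachable from Terminated and violates blocked → EX running, so AG fails at Terminated.
Terminated ∉ Sat(AG (blocked → EX running)).

Does not hold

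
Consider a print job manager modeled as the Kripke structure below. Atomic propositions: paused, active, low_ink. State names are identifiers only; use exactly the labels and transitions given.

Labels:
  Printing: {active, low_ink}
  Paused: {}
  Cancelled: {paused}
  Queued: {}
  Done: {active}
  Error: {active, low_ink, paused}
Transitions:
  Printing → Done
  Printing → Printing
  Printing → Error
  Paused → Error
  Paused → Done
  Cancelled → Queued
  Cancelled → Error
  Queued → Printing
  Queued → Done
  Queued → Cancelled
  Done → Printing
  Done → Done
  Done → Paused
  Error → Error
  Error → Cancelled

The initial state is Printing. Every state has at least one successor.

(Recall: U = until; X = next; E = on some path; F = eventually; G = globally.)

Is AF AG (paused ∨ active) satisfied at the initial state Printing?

No

States satisfying AG (paused ∨ active): ∅.
States satisfying AF AG (paused ∨ active): ∅.
There is a path from Printing along which AG (paused ∨ active) never holds.
Printing ∉ Sat(AF AG (paused ∨ active)).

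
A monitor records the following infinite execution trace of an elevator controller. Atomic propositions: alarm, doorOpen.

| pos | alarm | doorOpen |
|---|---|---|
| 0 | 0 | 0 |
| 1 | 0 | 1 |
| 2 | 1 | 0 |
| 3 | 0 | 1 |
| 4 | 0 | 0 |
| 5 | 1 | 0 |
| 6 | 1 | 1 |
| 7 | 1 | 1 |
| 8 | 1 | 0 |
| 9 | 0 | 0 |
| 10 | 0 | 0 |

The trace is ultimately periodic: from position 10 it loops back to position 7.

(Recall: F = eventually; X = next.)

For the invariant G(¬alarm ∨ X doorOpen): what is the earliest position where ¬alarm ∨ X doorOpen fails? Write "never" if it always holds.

7

Check ¬alarm ∨ X doorOpen at each position in order: 0 ✓, 1 ✓, 2 ✓, 3 ✓, 4 ✓, 5 ✓, 6 ✓.
At position 7 the labels are {alarm, doorOpen} and the next position 8 has {alarm}, so ¬alarm ∨ X doorOpen is false there. This is the first violation.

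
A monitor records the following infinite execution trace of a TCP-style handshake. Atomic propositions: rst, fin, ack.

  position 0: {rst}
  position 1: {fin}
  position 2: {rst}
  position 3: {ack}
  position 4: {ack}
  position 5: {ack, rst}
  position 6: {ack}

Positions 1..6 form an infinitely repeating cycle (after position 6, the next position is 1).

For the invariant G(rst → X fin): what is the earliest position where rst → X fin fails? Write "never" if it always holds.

2

Check rst → X fin at each position in order: 0 ✓, 1 ✓.
At position 2 the labels are {rst} and the next position 3 has {ack}, so rst → X fin is false there. This is the first violation.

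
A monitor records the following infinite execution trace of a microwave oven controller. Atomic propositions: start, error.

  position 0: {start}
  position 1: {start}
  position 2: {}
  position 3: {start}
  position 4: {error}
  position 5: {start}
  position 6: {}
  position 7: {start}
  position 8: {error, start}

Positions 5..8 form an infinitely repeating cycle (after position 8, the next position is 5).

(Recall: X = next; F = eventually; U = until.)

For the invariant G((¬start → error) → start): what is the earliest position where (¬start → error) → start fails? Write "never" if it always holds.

4

Check (¬start → error) → start at each position in order: 0 ✓, 1 ✓, 2 ✓, 3 ✓.
At position 4 the labels are {error}, so (¬start → error) → start is false there. This is the first violation.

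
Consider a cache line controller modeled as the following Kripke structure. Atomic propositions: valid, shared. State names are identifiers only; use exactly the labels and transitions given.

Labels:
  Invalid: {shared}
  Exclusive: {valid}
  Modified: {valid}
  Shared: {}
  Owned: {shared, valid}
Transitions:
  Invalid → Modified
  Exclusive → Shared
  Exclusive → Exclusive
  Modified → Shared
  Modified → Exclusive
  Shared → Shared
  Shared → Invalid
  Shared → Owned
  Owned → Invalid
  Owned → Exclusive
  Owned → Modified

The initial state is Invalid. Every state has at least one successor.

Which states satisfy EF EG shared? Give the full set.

States satisfying EG shared: ∅.
States satisfying EF EG shared: ∅.

none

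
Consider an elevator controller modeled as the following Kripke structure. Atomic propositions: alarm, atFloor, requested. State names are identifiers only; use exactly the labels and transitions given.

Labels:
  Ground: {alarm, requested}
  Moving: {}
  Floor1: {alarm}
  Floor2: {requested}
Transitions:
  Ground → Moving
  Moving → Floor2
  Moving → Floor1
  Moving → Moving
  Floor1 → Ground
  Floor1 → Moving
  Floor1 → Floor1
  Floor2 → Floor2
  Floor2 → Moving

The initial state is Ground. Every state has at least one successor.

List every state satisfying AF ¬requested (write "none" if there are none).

{Ground, Moving, Floor1}

States satisfying ¬requested: {Moving, Floor1}.
States satisfying AF ¬requested: {Ground, Moving, Floor1}.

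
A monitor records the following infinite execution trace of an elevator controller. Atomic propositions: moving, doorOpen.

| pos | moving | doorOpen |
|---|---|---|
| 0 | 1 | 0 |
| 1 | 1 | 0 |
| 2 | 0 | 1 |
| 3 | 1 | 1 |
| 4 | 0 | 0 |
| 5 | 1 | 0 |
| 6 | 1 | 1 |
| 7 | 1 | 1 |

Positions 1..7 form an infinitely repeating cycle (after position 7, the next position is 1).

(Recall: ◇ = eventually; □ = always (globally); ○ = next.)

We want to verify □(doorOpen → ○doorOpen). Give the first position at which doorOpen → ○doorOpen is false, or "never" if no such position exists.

3

Check doorOpen → ○doorOpen at each position in order: 0 ✓, 1 ✓, 2 ✓.
At position 3 the labels are {doorOpen, moving} and the next position 4 has {}, so doorOpen → ○doorOpen is false there. This is the first violation.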